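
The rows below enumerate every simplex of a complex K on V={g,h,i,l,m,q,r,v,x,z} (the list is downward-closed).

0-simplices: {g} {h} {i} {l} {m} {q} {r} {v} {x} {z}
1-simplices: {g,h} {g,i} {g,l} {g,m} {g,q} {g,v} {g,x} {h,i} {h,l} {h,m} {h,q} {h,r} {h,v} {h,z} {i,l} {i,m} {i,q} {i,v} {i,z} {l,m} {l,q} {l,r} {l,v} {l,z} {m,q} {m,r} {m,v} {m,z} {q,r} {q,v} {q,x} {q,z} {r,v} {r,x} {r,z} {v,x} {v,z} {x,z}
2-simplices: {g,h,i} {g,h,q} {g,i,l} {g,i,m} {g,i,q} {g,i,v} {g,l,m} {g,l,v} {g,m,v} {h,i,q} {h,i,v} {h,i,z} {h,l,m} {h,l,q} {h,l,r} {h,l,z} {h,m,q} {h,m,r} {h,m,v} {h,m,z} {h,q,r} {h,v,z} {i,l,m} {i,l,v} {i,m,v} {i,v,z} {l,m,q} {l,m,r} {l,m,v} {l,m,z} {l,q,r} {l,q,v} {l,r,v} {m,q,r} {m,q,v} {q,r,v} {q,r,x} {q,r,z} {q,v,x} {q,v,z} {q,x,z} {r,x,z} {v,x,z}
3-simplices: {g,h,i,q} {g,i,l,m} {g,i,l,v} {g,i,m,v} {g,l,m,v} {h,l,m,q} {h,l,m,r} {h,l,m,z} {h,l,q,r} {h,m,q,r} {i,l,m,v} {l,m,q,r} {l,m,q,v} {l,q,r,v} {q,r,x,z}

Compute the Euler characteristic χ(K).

χ(K)=0

n_0=10 n_1=38 n_2=43 n_3=15
χ=+10−38+43−15=0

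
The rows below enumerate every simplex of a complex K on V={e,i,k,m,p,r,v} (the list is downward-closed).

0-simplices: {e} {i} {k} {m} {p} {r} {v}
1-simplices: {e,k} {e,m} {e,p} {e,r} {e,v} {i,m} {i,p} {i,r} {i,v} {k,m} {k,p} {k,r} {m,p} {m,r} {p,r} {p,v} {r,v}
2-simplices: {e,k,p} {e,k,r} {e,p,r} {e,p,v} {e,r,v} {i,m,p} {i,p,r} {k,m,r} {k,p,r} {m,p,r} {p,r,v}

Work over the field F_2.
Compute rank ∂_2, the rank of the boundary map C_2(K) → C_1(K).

n_0=7 n_1=17 n_2=11  [Z2]
∂1: piv[ek,em,ep,er,ev,im] rk=6  ker:ip,ir,iv,km,kp,kr,mp,mr,pr,pv,rv
∂2: piv[ekp,ekr,epr,epv,erv,imp,ipr,kmr,mpr] rk=9  ker:kpr,prv
rk∂_2=9

rank∂_2=9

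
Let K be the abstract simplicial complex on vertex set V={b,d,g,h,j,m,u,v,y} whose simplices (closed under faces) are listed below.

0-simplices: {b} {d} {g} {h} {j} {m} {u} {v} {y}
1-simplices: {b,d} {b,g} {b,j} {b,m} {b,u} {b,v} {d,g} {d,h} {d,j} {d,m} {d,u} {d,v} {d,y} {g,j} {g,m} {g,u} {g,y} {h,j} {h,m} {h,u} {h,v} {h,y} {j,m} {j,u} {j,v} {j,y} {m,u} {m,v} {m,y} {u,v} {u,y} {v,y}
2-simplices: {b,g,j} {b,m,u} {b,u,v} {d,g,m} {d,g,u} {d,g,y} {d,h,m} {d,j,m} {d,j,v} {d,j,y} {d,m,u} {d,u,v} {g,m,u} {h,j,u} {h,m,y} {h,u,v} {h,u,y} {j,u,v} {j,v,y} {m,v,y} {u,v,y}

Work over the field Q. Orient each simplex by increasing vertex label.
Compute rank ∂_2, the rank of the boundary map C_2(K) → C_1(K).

n_0=9 n_1=32 n_2=21  [Q]
∂1: piv[bd,bg,bj,bm,bu,bv,dh,dy] rk=8  ker:dg,dj,dm,du,dv,gj,gm,gu,gy,hj,hm,hu,hv,hy,jm,ju,jv,jy,mu,mv,my,uv,uy,vy
∂2: piv[bgj,bmu,buv,dgm,dgu,dgy,dhm,djm,djv,djy,dmu,duv,hju,hmy,huv,huy,juv,jvy,mvy,uvy] rk=20  ker:gmu
rk∂_2=20

rank∂_2=20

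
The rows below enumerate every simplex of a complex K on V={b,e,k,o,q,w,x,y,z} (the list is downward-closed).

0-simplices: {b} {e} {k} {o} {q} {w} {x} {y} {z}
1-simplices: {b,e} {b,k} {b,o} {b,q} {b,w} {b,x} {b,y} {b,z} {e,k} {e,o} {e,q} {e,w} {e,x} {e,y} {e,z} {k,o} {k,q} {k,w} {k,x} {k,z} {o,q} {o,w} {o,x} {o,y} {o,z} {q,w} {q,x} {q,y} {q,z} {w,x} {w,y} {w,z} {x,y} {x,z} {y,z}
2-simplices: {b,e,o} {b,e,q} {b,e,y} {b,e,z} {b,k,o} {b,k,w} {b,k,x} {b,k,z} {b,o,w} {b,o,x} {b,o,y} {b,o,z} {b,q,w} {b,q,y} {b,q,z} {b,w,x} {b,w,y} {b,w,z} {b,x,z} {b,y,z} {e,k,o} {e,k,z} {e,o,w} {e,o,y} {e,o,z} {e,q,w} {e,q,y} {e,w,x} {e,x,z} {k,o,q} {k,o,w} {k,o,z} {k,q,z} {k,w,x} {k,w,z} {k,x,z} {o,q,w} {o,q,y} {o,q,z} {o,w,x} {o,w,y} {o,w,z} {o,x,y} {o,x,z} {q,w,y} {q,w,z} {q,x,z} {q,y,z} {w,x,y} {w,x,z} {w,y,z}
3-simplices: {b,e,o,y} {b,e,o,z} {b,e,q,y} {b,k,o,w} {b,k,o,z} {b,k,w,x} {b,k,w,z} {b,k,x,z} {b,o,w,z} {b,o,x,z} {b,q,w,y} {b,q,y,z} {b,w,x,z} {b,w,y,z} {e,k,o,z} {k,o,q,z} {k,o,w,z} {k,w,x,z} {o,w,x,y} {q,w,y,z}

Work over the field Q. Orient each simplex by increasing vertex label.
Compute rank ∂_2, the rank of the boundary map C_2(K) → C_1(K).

rank∂_2=27

n_0=9 n_1=35 n_2=51 n_3=20  [Q]
∂1: piv[be,bk,bo,bq,bw,bx,by,bz] rk=8  ker:ek,eo,eq,ew,ex,ey,ez,ko,kq,kw,kx,kz,oq,ow,ox,oy,oz,qw,qx,qy,qz,wx,wy,wz,xy,xz,yz
∂2: piv[beo,beq,bey,bez,bko,bkw,bkx,bkz,bow,box,boy,boz,bqw,bqy,bqz,bwx,bwy,bwz,bxz,byz,eko,eow,ewx,koq,kqz,oxy,qxz] rk=27  ker:ekz,eoy,eoz,eqw,eqy,exz,kow,koz,kwx,kwz,kxz,oqw,oqy,oqz,owx,owy,owz,oxz,qwy,qwz,qyz,wxy,wxz,wyz
∂3: piv[beoy,beoz,beqy,bkow,bkoz,bkwx,bkwz,bkxz,bowz,boxz,bqwy,bqyz,bwxz,bwyz,ekoz,koqz,owxy,qwyz] rk=18  ker:kowz,kwxz
rk∂_2=27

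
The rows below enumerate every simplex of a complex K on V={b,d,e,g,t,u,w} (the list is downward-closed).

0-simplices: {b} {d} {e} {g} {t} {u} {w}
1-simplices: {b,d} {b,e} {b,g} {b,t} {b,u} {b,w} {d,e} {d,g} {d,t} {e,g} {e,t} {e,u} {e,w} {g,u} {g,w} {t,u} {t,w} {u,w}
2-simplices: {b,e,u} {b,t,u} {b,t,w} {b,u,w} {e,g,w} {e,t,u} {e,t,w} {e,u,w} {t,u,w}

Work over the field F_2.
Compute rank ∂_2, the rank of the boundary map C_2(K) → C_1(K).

n_0=7 n_1=18 n_2=9  [Z2]
∂1: piv[bd,be,bg,bt,bu,bw] rk=6  ker:de,dg,dt,eg,et,eu,ew,gu,gw,tu,tw,uw
∂2: piv[beu,btu,btw,buw,egw,etu,etw] rk=7  ker:euw,tuw
rk∂_2=7

rank∂_2=7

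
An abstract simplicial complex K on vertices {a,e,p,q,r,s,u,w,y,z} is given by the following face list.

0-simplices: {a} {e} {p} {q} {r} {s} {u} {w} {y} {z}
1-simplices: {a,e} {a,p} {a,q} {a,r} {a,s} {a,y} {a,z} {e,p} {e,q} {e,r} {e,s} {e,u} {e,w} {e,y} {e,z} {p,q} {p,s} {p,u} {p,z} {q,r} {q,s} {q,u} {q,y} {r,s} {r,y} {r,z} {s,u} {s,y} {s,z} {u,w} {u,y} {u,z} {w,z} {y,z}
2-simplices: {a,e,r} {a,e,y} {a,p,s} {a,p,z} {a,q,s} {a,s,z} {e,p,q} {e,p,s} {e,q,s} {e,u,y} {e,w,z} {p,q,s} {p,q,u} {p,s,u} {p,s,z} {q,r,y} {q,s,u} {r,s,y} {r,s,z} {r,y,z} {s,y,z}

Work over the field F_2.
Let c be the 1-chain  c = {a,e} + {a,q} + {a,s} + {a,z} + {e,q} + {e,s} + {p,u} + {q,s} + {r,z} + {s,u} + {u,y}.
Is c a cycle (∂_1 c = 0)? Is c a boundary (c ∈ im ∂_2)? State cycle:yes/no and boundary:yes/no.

cycle:no boundary:no

n_0=10 n_1=34 n_2=21  [Z2]
∂1: piv[ae,ap,aq,ar,as,ay,az,eu,ew] rk=9  ker:ep,eq,er,es,ey,ez,pq,ps,pu,pz,qr,qs,qu,qy,rs,ry,rz,su,sy,sz,uw,uy,uz,wz,yz
∂2: piv[aer,aey,aps,apz,aqs,asz,epq,eps,eqs,euy,ewz,pqu,psu,qry,rsy,rsz,ryz] rk=17  ker:pqs,psz,qsu,syz
∂1c = {e} + {p} + {q} + {r} + {u} + {y}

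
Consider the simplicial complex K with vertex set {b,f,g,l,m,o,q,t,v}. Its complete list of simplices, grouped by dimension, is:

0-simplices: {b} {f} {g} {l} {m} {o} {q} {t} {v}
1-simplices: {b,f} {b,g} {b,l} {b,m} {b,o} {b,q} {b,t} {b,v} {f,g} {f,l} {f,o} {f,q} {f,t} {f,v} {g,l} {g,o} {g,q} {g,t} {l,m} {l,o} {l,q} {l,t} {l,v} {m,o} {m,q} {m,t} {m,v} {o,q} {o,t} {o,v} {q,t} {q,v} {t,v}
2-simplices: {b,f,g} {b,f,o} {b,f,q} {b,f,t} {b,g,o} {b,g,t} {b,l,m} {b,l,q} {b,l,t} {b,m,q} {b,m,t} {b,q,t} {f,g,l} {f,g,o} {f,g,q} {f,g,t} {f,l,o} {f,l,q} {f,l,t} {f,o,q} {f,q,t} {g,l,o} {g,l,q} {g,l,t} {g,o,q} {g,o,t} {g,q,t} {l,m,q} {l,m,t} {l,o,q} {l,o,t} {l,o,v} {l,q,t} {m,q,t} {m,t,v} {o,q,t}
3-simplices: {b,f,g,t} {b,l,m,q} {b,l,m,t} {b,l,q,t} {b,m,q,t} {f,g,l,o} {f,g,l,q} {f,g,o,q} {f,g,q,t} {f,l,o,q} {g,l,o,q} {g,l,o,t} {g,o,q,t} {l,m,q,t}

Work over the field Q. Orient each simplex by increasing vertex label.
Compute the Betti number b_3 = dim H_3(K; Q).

b_3=2

n_0=9 n_1=33 n_2=36 n_3=14  [Q]
∂1: piv[bf,bg,bl,bm,bo,bq,bt,bv] rk=8  ker:fg,fl,fo,fq,ft,fv,gl,go,gq,gt,lm,lo,lq,lt,lv,mo,mq,mt,mv,oq,ot,ov,qt,qv,tv
∂2: piv[bfg,bfo,bfq,bft,bgo,bgt,blm,blq,blt,bmq,bmt,bqt,fgl,fgq,flo,flq,foq,got,lov,mtv] rk=20  ker:fgo,fgt,flt,fqt,glo,glq,glt,goq,gqt,lmq,lmt,loq,lot,lqt,mqt,oqt
∂3: piv[bfgt,blmq,blmt,blqt,bmqt,fglo,fglq,fgoq,fgqt,floq,glot,goqt] rk=12  ker:gloq,lmqt
b_3=(14−12)−0=2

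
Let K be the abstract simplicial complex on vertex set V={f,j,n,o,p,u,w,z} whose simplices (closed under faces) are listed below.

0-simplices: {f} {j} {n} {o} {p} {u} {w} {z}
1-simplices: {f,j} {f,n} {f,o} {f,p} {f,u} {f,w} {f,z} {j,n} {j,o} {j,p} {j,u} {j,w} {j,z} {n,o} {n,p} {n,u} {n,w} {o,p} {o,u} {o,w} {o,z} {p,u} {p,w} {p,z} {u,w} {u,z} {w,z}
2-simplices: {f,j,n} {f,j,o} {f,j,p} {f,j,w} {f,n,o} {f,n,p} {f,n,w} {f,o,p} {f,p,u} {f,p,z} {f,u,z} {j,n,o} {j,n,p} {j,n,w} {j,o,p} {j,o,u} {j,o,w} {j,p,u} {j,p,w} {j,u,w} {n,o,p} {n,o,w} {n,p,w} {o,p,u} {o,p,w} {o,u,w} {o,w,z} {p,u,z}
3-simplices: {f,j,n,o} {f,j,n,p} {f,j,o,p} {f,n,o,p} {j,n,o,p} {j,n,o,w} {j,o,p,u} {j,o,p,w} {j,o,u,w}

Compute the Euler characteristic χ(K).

χ(K)=0

n_0=8 n_1=27 n_2=28 n_3=9
χ=+8−27+28−9=0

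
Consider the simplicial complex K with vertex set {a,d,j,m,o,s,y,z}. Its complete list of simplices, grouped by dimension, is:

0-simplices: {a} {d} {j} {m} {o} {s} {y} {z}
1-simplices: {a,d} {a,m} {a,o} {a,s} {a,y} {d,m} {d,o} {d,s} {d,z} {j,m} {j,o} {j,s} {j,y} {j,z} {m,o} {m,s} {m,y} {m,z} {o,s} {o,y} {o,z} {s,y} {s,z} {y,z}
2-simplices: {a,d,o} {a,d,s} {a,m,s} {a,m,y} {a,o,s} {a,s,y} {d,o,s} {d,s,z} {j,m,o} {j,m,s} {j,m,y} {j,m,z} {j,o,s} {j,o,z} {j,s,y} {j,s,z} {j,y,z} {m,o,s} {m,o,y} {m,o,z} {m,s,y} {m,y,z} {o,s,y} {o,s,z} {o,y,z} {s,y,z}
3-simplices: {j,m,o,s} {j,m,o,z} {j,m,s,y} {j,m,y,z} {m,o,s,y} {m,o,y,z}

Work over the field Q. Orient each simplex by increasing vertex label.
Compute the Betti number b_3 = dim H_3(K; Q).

b_3=0

n_0=8 n_1=24 n_2=26 n_3=6  [Q]
∂1: piv[ad,am,ao,as,ay,dz,jm] rk=7  ker:dm,do,ds,jo,js,jy,jz,mo,ms,my,mz,os,oy,oz,sy,sz,yz
∂2: piv[ado,ads,ams,amy,aos,asy,dsz,jmo,jms,jmy,jmz,jos,joz,jsz,jyz,moy] rk=16  ker:dos,jsy,mos,moz,msy,myz,osy,osz,oyz,syz
∂3: piv[jmos,jmoz,jmsy,jmyz,mosy,moyz] rk=6
b_3=(6−6)−0=0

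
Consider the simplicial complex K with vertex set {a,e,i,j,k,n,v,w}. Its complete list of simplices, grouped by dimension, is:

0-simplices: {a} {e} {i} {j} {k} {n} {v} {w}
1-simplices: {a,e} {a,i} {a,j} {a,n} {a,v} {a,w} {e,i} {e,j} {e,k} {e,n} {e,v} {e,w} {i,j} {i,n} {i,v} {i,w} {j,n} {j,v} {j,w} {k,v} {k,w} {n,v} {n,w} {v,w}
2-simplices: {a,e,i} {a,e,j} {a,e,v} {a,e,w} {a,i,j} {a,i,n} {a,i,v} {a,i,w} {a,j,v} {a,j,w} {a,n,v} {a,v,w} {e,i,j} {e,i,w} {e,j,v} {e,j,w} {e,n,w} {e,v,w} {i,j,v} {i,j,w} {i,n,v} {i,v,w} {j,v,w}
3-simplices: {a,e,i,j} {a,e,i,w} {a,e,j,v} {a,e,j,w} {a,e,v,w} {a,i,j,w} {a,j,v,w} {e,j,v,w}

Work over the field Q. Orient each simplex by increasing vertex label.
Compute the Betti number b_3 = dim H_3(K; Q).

n_0=8 n_1=24 n_2=23 n_3=8  [Q]
∂1: piv[ae,ai,aj,an,av,aw,ek] rk=7  ker:ei,ej,en,ev,ew,ij,in,iv,iw,jn,jv,jw,kv,kw,nv,nw,vw
∂2: piv[aei,aej,aev,aew,aij,ain,aiv,aiw,ajv,ajw,anv,avw,enw] rk=13  ker:eij,eiw,ejv,ejw,evw,ijv,ijw,inv,ivw,jvw
∂3: piv[aeij,aeiw,aejv,aejw,aevw,aijw,ajvw] rk=7  ker:ejvw
b_3=(8−7)−0=1

b_3=1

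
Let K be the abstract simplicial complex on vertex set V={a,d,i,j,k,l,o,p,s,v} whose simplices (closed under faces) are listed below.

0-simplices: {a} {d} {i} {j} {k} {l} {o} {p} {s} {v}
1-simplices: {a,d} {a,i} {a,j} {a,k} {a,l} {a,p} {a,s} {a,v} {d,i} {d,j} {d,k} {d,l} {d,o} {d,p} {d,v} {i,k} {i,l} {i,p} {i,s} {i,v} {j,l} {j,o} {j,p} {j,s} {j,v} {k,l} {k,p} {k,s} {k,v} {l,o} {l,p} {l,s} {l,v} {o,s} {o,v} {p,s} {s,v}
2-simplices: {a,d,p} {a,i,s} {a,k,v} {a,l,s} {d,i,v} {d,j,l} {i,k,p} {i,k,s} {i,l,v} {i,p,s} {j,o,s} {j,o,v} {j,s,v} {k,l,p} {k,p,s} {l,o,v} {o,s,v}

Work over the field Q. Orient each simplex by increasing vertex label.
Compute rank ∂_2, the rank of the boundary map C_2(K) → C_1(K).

n_0=10 n_1=37 n_2=17  [Q]
∂1: piv[ad,ai,aj,ak,al,ap,as,av,do] rk=9  ker:di,dj,dk,dl,dp,dv,ik,il,ip,is,iv,jl,jo,jp,js,jv,kl,kp,ks,kv,lo,lp,ls,lv,os,ov,ps,sv
∂2: piv[adp,ais,akv,als,div,djl,ikp,iks,ilv,ips,jos,jov,jsv,klp,lov] rk=15  ker:kps,osv
rk∂_2=15

rank∂_2=15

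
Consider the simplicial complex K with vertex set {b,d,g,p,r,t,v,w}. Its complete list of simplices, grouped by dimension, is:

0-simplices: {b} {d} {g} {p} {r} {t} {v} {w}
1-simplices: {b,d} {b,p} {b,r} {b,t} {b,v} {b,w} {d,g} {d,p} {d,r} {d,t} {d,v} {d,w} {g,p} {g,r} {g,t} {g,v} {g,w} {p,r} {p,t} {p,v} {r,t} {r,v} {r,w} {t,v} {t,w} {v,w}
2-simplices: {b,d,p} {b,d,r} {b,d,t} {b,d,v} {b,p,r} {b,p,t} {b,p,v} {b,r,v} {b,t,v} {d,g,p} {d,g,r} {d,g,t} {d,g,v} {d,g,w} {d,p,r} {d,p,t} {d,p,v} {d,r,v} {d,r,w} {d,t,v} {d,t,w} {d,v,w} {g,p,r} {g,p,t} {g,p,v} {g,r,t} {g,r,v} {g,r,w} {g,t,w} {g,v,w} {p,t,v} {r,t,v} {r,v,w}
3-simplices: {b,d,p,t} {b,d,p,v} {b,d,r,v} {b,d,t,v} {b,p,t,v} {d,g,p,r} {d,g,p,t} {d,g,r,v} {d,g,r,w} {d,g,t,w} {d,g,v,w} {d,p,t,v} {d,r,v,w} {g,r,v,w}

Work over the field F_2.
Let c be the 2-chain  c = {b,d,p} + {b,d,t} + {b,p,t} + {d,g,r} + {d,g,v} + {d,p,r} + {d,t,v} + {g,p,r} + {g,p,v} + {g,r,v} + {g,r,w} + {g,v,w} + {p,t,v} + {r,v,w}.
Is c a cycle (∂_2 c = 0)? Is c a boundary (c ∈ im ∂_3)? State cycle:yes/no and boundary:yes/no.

cycle:yes boundary:no

n_0=8 n_1=26 n_2=33 n_3=14  [Z2]
∂1: piv[bd,bp,br,bt,bv,bw,dg] rk=7  ker:dp,dr,dt,dv,dw,gp,gr,gt,gv,gw,pr,pt,pv,rt,rv,rw,tv,tw,vw
∂2: piv[bdp,bdr,bdt,bdv,bpr,bpt,bpv,brv,btv,dgp,dgr,dgt,dgv,dgw,drw,dtw,dvw,grt] rk=18  ker:dpr,dpt,dpv,drv,dtv,gpr,gpt,gpv,grv,grw,gtw,gvw,ptv,rtv,rvw
∂3: piv[bdpt,bdpv,bdrv,bdtv,bptv,dgpr,dgpt,dgrv,dgrw,dgtw,dgvw,drvw] rk=12  ker:dptv,grvw
∂2c = 0
c vs im∂3: residual ≠ 0 ⇒ not boundary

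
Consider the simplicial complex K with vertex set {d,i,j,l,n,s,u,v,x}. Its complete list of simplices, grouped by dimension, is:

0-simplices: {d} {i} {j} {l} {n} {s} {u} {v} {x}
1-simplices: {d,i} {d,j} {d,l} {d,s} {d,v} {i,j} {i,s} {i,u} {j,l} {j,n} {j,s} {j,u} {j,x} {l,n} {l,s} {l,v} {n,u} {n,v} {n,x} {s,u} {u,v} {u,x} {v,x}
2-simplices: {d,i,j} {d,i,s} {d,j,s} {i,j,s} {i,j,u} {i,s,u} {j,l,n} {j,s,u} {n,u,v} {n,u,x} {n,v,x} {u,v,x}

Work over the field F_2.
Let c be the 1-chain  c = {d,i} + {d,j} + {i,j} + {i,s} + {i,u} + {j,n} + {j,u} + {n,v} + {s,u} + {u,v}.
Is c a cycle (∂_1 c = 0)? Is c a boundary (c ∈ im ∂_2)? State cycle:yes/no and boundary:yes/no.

n_0=9 n_1=23 n_2=12  [Z2]
∂1: piv[di,dj,dl,ds,dv,iu,jn,jx] rk=8  ker:ij,is,jl,js,ju,ln,ls,lv,nu,nv,nx,su,uv,ux,vx
∂2: piv[dij,dis,djs,iju,isu,jln,nuv,nux,nvx] rk=9  ker:ijs,jsu,uvx
∂1c = 0
c vs im∂2: residual ≠ 0 ⇒ not boundary

cycle:yes boundary:no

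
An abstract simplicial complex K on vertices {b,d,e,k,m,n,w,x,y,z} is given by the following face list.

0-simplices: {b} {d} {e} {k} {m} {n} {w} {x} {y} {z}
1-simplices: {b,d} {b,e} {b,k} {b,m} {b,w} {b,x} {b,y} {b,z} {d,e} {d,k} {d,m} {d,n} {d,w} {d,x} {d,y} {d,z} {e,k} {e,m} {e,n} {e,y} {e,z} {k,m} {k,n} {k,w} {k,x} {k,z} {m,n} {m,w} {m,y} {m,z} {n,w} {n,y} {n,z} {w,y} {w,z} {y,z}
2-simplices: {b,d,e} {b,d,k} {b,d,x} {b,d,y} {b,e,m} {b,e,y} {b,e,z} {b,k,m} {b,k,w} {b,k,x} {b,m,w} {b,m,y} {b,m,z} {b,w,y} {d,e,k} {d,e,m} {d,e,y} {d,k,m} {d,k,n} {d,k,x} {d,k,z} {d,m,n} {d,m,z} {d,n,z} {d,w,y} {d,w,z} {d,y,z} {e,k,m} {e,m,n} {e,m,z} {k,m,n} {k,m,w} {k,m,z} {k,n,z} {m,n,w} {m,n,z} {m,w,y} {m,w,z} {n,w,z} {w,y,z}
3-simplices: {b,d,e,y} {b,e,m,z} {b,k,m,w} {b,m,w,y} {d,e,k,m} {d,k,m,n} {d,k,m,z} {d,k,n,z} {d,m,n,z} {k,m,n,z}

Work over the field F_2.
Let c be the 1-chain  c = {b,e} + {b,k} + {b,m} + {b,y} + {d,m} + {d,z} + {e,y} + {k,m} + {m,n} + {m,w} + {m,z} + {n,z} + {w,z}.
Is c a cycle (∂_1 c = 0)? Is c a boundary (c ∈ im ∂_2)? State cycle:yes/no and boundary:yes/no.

cycle:yes boundary:yes

n_0=10 n_1=36 n_2=40 n_3=10  [Z2]
∂1: piv[bd,be,bk,bm,bw,bx,by,bz,dn] rk=9  ker:de,dk,dm,dw,dx,dy,dz,ek,em,en,ey,ez,km,kn,kw,kx,kz,mn,mw,my,mz,nw,ny,nz,wy,wz,yz
∂2: piv[bde,bdk,bdx,bdy,bem,bey,bez,bkm,bkw,bkx,bmw,bmy,bmz,bwy,dek,dem,dkn,dkz,dmn,dmz,dnz,dwy,dwz,dyz,emn,mnw] rk=26  ker:dey,dkm,dkx,ekm,emz,kmn,kmw,kmz,knz,mnz,mwy,mwz,nwz,wyz
∂3: piv[bdey,bemz,bkmw,bmwy,dekm,dkmn,dkmz,dknz,dmnz] rk=9  ker:kmnz
∂1c = 0
c vs im∂2: reduces to 0 ⇒ boundary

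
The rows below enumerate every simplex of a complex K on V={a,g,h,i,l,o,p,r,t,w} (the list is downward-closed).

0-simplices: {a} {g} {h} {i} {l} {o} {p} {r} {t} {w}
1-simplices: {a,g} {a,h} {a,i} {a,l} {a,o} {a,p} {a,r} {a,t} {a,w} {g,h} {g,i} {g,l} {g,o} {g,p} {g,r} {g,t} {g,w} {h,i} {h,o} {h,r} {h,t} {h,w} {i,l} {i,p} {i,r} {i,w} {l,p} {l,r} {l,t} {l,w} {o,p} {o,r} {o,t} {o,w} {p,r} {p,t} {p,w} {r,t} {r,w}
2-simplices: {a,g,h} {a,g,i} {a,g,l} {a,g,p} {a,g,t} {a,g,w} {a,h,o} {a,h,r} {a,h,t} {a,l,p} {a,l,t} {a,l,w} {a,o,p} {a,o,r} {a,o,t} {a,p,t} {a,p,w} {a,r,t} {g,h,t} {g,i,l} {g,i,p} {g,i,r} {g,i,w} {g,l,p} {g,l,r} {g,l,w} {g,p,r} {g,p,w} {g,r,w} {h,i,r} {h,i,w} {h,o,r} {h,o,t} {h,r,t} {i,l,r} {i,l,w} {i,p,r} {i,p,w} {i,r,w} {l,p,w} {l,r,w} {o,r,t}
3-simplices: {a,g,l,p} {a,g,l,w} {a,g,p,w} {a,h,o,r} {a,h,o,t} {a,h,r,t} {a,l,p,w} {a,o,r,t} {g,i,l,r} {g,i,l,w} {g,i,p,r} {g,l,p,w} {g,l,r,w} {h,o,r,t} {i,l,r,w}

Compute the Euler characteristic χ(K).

χ(K)=-2

n_0=10 n_1=39 n_2=42 n_3=15
χ=+10−39+42−15=-2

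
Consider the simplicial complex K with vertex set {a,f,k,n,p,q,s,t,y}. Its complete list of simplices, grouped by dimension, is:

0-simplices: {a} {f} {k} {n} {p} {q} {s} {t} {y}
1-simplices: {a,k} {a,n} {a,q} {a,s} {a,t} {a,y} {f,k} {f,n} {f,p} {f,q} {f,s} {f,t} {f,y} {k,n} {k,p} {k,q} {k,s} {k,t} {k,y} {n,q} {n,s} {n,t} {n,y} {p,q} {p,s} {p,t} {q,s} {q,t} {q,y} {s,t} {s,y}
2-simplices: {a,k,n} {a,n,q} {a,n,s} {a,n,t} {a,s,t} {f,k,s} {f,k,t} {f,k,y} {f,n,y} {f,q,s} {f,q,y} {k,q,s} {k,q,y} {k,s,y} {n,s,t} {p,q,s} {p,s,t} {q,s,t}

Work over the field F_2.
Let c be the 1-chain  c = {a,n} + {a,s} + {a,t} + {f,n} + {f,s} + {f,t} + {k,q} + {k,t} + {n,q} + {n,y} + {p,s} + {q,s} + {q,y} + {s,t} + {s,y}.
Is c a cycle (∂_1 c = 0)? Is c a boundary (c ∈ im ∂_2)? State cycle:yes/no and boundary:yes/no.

n_0=9 n_1=31 n_2=18  [Z2]
∂1: piv[ak,an,aq,as,at,ay,fk,fp] rk=8  ker:fn,fq,fs,ft,fy,kn,kp,kq,ks,kt,ky,nq,ns,nt,ny,pq,ps,pt,qs,qt,qy,st,sy
∂2: piv[akn,anq,ans,ant,ast,fks,fkt,fky,fny,fqs,fqy,kqs,ksy,pqs,pst,qst] rk=16  ker:kqy,nst
∂1c = {a} + {f} + {p} + {y}

cycle:no boundary:no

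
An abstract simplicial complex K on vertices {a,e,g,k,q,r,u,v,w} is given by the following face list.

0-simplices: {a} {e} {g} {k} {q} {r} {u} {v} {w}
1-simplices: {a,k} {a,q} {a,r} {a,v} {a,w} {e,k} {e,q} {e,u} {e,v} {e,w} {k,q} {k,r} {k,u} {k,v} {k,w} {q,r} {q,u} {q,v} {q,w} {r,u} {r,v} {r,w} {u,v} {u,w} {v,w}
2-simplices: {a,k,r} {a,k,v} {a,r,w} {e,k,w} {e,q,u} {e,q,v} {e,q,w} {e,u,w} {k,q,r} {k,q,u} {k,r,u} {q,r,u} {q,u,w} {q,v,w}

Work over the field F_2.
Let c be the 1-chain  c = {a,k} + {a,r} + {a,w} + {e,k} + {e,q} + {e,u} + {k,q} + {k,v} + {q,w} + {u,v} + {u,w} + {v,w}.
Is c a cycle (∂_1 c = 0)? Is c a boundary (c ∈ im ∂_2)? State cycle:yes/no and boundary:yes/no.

cycle:no boundary:no

n_0=9 n_1=25 n_2=14  [Z2]
∂1: piv[ak,aq,ar,av,aw,ek,eu] rk=7  ker:eq,ev,ew,kq,kr,ku,kv,kw,qr,qu,qv,qw,ru,rv,rw,uv,uw,vw
∂2: piv[akr,akv,arw,ekw,equ,eqv,eqw,euw,kqr,kqu,kru,qvw] rk=12  ker:qru,quw
∂1c = {a} + {e} + {q} + {r} + {u} + {v}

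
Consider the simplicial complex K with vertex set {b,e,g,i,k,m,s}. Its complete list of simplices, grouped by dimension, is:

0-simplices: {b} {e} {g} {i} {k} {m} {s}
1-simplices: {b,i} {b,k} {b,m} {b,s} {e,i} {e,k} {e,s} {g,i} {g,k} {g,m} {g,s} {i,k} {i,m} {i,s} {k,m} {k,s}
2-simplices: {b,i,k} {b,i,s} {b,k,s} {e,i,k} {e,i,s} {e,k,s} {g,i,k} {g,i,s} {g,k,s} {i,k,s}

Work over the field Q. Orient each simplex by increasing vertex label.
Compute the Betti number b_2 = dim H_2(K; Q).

n_0=7 n_1=16 n_2=10  [Q]
∂1: piv[bi,bk,bm,bs,ei,gi] rk=6  ker:ek,es,gk,gm,gs,ik,im,is,km,ks
∂2: piv[bik,bis,bks,eik,eis,gik,gis] rk=7  ker:eks,gks,iks
b_2=(10−7)−0=3

b_2=3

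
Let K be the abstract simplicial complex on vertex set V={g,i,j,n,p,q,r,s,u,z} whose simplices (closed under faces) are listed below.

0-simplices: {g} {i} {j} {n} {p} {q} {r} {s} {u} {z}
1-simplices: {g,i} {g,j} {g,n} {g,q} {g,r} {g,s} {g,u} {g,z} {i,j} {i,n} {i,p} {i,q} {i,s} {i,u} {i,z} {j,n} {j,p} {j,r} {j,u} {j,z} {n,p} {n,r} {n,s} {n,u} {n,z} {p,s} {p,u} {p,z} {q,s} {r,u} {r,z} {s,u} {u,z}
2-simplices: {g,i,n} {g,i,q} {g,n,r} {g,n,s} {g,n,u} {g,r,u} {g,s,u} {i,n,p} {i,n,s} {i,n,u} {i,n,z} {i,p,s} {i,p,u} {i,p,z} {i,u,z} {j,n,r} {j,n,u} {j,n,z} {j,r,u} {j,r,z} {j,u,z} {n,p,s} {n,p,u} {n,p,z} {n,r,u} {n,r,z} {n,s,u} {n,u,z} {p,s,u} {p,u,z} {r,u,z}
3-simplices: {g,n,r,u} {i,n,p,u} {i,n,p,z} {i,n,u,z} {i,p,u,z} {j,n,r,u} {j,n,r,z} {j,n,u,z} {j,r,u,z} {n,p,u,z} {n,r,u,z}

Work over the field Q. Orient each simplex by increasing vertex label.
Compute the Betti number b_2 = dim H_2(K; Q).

b_2=3

n_0=10 n_1=33 n_2=31 n_3=11  [Q]
∂1: piv[gi,gj,gn,gq,gr,gs,gu,gz,ip] rk=9  ker:ij,in,iq,is,iu,iz,jn,jp,jr,ju,jz,np,nr,ns,nu,nz,ps,pu,pz,qs,ru,rz,su,uz
∂2: piv[gin,giq,gnr,gns,gnu,gru,gsu,inp,ins,inu,inz,ips,ipu,ipz,iuz,jnr,jnu,jnz,jrz] rk=19  ker:jru,juz,nps,npu,npz,nru,nrz,nsu,nuz,psu,puz,ruz
∂3: piv[gnru,inpu,inpz,inuz,ipuz,jnru,jnrz,jnuz,jruz] rk=9  ker:npuz,nruz
b_2=(31−19)−9=3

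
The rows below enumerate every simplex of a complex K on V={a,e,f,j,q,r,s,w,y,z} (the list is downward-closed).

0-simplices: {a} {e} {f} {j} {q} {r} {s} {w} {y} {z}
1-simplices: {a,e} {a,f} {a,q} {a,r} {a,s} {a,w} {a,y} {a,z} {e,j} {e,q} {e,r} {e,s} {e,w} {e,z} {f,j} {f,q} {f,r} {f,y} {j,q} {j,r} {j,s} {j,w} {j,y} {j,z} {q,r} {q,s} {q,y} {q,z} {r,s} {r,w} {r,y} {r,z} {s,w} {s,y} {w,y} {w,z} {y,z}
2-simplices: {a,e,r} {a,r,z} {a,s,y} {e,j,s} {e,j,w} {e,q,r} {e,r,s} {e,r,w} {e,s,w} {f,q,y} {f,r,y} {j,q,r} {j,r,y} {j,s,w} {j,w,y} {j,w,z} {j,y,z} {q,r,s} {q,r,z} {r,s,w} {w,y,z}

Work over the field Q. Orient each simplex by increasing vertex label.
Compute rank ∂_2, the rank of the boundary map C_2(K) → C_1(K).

n_0=10 n_1=37 n_2=21  [Q]
∂1: piv[ae,af,aq,ar,as,aw,ay,az,ej] rk=9  ker:eq,er,es,ew,ez,fj,fq,fr,fy,jq,jr,js,jw,jy,jz,qr,qs,qy,qz,rs,rw,ry,rz,sw,sy,wy,wz,yz
∂2: piv[aer,arz,asy,ejs,ejw,eqr,ers,erw,esw,fqy,fry,jqr,jry,jwy,jwz,jyz,qrs,qrz] rk=18  ker:jsw,rsw,wyz
rk∂_2=18

rank∂_2=18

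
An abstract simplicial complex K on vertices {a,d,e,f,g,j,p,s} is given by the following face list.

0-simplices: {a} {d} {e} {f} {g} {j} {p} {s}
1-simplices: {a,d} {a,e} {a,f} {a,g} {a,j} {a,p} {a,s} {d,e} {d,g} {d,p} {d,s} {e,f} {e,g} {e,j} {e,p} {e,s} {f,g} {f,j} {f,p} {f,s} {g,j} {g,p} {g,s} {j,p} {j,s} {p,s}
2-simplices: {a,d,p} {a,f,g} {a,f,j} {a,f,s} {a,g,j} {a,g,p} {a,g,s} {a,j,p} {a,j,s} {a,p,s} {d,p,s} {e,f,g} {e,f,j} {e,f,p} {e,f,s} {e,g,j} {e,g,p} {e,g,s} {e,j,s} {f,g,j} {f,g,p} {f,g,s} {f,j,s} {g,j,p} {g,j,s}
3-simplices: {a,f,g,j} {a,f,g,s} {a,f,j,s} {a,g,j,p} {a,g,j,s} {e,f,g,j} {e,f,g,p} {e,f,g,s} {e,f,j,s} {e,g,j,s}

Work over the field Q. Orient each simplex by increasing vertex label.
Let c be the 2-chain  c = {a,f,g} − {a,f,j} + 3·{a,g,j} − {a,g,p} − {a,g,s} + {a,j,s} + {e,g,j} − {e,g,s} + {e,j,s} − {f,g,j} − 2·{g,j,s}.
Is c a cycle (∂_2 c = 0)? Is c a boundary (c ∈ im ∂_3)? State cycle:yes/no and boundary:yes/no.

n_0=8 n_1=26 n_2=25 n_3=10  [Q]
∂1: piv[ad,ae,af,ag,aj,ap,as] rk=7  ker:de,dg,dp,ds,ef,eg,ej,ep,es,fg,fj,fp,fs,gj,gp,gs,jp,js,ps
∂2: piv[adp,afg,afj,afs,agj,agp,ags,ajp,ajs,aps,dps,efg,efj,efp,efs,egp] rk=16  ker:egj,egs,ejs,fgj,fgp,fgs,fjs,gjp,gjs
∂3: piv[afgj,afgs,afjs,agjp,agjs,efgj,efgp,efgs,efjs] rk=9  ker:egjs
∂2c = −{a,j} + {a,p} + {g,j} − {g,p}

cycle:no boundary:no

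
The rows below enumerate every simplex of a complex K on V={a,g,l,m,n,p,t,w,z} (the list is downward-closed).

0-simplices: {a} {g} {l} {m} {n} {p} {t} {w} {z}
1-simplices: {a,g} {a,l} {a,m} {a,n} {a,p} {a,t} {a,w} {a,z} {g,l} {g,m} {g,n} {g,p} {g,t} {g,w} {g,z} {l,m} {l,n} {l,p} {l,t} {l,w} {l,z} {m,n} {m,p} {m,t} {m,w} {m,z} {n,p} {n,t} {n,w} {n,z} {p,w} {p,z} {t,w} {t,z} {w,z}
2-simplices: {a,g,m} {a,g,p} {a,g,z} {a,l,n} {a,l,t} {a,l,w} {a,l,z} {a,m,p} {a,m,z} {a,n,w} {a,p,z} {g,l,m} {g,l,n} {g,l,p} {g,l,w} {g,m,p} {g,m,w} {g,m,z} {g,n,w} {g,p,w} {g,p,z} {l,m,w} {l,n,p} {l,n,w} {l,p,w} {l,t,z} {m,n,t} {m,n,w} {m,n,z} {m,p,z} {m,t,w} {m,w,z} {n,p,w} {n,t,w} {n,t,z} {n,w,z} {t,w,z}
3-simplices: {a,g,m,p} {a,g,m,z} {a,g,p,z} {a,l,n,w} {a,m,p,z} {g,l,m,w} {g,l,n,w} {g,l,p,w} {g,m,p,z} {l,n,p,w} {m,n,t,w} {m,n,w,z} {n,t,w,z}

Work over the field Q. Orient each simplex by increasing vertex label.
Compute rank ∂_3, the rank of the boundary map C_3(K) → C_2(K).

rank∂_3=12

n_0=9 n_1=35 n_2=37 n_3=13  [Q]
∂1: piv[ag,al,am,an,ap,at,aw,az] rk=8  ker:gl,gm,gn,gp,gt,gw,gz,lm,ln,lp,lt,lw,lz,mn,mp,mt,mw,mz,np,nt,nw,nz,pw,pz,tw,tz,wz
∂2: piv[agm,agp,agz,aln,alt,alw,alz,amp,amz,anw,apz,glm,gln,glp,glw,gmw,gpw,lnp,ltz,mnt,mnw,mnz,mtw,mwz,ntz] rk=25  ker:gmp,gmz,gnw,gpz,lmw,lnw,lpw,mpz,npw,ntw,nwz,twz
∂3: piv[agmp,agmz,agpz,alnw,ampz,glmw,glnw,glpw,lnpw,mntw,mnwz,ntwz] rk=12  ker:gmpz
rk∂_3=12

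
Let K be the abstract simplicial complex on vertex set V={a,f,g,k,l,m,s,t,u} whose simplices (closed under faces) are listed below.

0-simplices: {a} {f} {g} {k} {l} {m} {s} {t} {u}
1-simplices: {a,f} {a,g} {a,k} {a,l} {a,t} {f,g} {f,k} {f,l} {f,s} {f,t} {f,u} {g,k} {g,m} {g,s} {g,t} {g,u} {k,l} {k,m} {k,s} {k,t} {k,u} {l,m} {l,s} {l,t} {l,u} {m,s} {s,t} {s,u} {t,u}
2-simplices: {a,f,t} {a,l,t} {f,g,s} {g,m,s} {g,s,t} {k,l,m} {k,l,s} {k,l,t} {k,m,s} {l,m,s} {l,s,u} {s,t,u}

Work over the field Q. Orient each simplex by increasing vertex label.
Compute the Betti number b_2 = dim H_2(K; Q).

b_2=1

n_0=9 n_1=29 n_2=12  [Q]
∂1: piv[af,ag,ak,al,at,fs,fu,gm] rk=8  ker:fg,fk,fl,ft,gk,gs,gt,gu,kl,km,ks,kt,ku,lm,ls,lt,lu,ms,st,su,tu
∂2: piv[aft,alt,fgs,gms,gst,klm,kls,klt,kms,lsu,stu] rk=11  ker:lms
b_2=(12−11)−0=1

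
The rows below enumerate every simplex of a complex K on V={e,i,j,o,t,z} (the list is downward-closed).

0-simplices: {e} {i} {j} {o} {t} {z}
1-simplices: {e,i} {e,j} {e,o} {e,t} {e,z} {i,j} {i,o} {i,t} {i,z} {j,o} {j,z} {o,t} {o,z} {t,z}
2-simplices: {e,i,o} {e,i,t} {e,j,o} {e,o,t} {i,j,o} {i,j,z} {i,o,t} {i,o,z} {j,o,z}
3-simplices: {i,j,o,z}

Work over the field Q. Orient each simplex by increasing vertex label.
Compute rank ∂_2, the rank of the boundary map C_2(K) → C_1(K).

n_0=6 n_1=14 n_2=9 n_3=1  [Q]
∂1: piv[ei,ej,eo,et,ez] rk=5  ker:ij,io,it,iz,jo,jz,ot,oz,tz
∂2: piv[eio,eit,ejo,eot,ijo,ijz,ioz] rk=7  ker:iot,joz
∂3: piv[ijoz] rk=1
rk∂_2=7

rank∂_2=7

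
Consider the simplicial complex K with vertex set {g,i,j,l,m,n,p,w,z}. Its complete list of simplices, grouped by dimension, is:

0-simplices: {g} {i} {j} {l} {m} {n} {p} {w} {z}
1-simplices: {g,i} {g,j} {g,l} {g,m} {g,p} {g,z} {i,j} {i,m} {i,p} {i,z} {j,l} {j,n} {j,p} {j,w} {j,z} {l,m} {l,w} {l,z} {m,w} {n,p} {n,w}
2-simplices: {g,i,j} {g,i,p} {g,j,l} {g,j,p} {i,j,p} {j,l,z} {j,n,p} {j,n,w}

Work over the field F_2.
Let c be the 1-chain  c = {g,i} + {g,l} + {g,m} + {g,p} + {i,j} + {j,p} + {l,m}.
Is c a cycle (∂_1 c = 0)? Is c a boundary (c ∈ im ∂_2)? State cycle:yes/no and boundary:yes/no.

cycle:yes boundary:no

n_0=9 n_1=21 n_2=8  [Z2]
∂1: piv[gi,gj,gl,gm,gp,gz,jn,jw] rk=8  ker:ij,im,ip,iz,jl,jp,jz,lm,lw,lz,mw,np,nw
∂2: piv[gij,gip,gjl,gjp,jlz,jnp,jnw] rk=7  ker:ijp
∂1c = 0
c vs im∂2: residual ≠ 0 ⇒ not boundary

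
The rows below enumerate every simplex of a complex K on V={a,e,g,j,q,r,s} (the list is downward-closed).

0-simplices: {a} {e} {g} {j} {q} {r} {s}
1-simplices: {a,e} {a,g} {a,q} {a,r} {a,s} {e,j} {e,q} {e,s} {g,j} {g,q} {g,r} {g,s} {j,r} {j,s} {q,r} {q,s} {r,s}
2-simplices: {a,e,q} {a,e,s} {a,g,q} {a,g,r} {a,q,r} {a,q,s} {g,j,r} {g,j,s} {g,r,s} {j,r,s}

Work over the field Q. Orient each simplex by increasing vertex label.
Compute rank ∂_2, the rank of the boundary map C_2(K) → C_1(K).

n_0=7 n_1=17 n_2=10  [Q]
∂1: piv[ae,ag,aq,ar,as,ej] rk=6  ker:eq,es,gj,gq,gr,gs,jr,js,qr,qs,rs
∂2: piv[aeq,aes,agq,agr,aqr,aqs,gjr,gjs,grs] rk=9  ker:jrs
rk∂_2=9

rank∂_2=9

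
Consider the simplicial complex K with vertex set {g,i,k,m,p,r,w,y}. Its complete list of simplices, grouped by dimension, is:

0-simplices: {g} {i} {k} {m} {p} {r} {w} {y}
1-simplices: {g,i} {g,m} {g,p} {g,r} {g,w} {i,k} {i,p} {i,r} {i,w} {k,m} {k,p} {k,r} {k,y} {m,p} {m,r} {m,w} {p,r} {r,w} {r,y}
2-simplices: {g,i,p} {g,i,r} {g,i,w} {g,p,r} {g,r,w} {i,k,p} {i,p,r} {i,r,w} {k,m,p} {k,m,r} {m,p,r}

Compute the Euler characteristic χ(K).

n_0=8 n_1=19 n_2=11
χ=+8−19+11=0

χ(K)=0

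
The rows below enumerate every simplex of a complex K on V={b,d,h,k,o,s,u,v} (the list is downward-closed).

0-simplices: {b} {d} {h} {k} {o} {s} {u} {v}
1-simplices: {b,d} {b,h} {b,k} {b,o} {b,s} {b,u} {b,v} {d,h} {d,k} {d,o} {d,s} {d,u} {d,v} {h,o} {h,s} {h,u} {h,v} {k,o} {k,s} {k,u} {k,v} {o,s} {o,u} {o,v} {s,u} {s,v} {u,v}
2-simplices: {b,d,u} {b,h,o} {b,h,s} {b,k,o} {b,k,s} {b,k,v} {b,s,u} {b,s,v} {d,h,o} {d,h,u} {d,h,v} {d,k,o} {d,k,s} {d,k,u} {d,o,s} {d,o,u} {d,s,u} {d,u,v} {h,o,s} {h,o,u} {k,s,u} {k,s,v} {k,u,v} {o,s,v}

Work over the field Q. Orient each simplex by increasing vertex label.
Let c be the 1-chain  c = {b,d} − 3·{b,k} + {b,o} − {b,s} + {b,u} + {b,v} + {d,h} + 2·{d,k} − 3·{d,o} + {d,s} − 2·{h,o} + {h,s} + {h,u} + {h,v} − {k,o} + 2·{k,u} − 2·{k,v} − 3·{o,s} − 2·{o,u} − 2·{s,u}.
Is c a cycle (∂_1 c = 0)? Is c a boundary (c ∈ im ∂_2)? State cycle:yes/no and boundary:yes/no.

cycle:yes boundary:yes

n_0=8 n_1=27 n_2=24  [Q]
∂1: piv[bd,bh,bk,bo,bs,bu,bv] rk=7  ker:dh,dk,do,ds,du,dv,ho,hs,hu,hv,ko,ks,ku,kv,os,ou,ov,su,sv,uv
∂2: piv[bdu,bho,bhs,bko,bks,bkv,bsu,bsv,dho,dhu,dhv,dko,dks,dku,dos,dou,dsu,duv,kuv,osv] rk=20  ker:hos,hou,ksu,ksv
∂1c = 0
c vs im∂2: reduces to 0 ⇒ boundary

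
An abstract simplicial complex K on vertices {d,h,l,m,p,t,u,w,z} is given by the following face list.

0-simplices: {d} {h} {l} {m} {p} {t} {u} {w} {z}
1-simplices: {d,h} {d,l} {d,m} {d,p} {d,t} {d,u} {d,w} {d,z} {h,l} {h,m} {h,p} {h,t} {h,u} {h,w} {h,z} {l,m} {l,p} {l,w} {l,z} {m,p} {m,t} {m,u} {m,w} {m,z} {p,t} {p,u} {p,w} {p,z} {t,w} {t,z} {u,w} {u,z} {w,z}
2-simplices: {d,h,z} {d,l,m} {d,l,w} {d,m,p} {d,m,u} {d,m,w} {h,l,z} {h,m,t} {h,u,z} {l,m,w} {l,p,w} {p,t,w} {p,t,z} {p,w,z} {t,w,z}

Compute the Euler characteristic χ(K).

n_0=9 n_1=33 n_2=15
χ=+9−33+15=-9

χ(K)=-9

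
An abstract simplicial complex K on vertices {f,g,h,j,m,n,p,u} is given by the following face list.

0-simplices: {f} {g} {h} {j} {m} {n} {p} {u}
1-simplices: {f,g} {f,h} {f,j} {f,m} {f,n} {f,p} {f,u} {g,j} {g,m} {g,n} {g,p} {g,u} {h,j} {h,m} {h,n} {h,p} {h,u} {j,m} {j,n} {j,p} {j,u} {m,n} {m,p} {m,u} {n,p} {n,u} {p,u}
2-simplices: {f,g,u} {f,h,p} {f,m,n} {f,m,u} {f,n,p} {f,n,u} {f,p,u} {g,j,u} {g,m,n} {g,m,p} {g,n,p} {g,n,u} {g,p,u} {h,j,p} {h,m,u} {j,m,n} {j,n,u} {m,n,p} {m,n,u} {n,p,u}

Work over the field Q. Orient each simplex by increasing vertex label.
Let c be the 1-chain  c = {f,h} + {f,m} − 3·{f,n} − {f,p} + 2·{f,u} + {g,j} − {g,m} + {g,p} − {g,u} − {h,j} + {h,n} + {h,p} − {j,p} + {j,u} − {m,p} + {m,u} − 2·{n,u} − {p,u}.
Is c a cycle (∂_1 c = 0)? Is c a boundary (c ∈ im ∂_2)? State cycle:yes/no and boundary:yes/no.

n_0=8 n_1=27 n_2=20  [Q]
∂1: piv[fg,fh,fj,fm,fn,fp,fu] rk=7  ker:gj,gm,gn,gp,gu,hj,hm,hn,hp,hu,jm,jn,jp,ju,mn,mp,mu,np,nu,pu
∂2: piv[fgu,fhp,fmn,fmu,fnp,fnu,fpu,gju,gmn,gmp,gnp,gnu,hjp,hmu,jmn,jnu] rk=16  ker:gpu,mnp,mnu,npu
∂1c = 0
c vs im∂2: residual ≠ 0 ⇒ not boundary

cycle:yes boundary:no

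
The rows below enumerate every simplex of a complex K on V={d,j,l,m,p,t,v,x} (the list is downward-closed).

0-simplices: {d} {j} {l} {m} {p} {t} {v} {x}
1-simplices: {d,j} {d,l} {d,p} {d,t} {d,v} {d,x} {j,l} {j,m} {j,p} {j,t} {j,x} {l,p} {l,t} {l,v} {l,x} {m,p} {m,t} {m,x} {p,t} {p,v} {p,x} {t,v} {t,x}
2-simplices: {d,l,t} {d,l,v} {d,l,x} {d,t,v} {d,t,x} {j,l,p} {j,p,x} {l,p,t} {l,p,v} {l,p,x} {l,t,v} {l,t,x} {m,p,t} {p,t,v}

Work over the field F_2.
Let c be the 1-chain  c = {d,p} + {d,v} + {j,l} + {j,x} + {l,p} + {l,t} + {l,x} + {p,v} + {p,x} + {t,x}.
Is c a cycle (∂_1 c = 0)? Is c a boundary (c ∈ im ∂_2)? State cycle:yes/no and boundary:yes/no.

n_0=8 n_1=23 n_2=14  [Z2]
∂1: piv[dj,dl,dp,dt,dv,dx,jm] rk=7  ker:jl,jp,jt,jx,lp,lt,lv,lx,mp,mt,mx,pt,pv,px,tv,tx
∂2: piv[dlt,dlv,dlx,dtv,dtx,jlp,jpx,lpt,lpv,lpx,mpt] rk=11  ker:ltv,ltx,ptv
∂1c = 0
c vs im∂2: residual ≠ 0 ⇒ not boundary

cycle:yes boundary:no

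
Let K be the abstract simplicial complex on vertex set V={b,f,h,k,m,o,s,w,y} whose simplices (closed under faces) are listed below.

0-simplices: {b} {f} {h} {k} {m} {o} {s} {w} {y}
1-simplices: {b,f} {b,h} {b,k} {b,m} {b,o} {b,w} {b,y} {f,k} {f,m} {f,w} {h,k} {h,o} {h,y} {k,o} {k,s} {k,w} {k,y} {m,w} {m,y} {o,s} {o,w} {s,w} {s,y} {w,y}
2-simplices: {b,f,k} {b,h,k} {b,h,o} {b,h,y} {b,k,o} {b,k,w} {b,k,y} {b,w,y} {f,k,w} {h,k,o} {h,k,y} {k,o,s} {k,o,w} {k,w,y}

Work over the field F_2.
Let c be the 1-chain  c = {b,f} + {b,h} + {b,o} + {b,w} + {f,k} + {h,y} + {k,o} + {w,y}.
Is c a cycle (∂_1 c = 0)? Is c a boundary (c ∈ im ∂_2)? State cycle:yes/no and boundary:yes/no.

cycle:yes boundary:yes

n_0=9 n_1=24 n_2=14  [Z2]
∂1: piv[bf,bh,bk,bm,bo,bw,by,ks] rk=8  ker:fk,fm,fw,hk,ho,hy,ko,kw,ky,mw,my,os,ow,sw,sy,wy
∂2: piv[bfk,bhk,bho,bhy,bko,bkw,bky,bwy,fkw,kos,kow] rk=11  ker:hko,hky,kwy
∂1c = 0
c vs im∂2: reduces to 0 ⇒ boundary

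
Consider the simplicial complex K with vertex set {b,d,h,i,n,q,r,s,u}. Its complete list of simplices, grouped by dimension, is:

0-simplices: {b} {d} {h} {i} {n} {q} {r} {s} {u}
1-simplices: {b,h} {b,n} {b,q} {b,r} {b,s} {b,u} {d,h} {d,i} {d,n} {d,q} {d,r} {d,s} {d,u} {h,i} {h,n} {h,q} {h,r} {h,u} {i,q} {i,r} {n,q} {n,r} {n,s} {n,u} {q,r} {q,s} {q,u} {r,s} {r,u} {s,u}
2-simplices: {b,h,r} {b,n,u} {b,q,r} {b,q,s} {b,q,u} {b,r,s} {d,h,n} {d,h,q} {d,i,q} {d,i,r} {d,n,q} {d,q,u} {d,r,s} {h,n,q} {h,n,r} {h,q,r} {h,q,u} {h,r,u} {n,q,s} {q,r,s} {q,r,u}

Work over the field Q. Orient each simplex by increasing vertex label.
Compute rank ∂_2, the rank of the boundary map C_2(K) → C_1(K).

rank∂_2=18

n_0=9 n_1=30 n_2=21  [Q]
∂1: piv[bh,bn,bq,br,bs,bu,dh,di] rk=8  ker:dn,dq,dr,ds,du,hi,hn,hq,hr,hu,iq,ir,nq,nr,ns,nu,qr,qs,qu,rs,ru,su
∂2: piv[bhr,bnu,bqr,bqs,bqu,brs,dhn,dhq,diq,dir,dnq,dqu,drs,hnr,hqr,hqu,hru,nqs] rk=18  ker:hnq,qrs,qru
rk∂_2=18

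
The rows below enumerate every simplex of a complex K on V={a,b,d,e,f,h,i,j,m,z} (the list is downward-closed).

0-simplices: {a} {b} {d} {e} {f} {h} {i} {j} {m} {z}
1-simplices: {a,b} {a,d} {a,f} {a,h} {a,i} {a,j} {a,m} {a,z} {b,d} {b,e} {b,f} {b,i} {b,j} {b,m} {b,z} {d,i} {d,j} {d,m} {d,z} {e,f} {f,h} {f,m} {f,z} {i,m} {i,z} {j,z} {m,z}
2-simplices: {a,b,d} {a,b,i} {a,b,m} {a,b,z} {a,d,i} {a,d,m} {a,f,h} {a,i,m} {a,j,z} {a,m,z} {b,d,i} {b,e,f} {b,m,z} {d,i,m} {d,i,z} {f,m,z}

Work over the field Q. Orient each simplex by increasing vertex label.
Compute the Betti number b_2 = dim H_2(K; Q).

b_2=3

n_0=10 n_1=27 n_2=16  [Q]
∂1: piv[ab,ad,af,ah,ai,aj,am,az,be] rk=9  ker:bd,bf,bi,bj,bm,bz,di,dj,dm,dz,ef,fh,fm,fz,im,iz,jz,mz
∂2: piv[abd,abi,abm,abz,adi,adm,afh,aim,ajz,amz,bef,diz,fmz] rk=13  ker:bdi,bmz,dim
b_2=(16−13)−0=3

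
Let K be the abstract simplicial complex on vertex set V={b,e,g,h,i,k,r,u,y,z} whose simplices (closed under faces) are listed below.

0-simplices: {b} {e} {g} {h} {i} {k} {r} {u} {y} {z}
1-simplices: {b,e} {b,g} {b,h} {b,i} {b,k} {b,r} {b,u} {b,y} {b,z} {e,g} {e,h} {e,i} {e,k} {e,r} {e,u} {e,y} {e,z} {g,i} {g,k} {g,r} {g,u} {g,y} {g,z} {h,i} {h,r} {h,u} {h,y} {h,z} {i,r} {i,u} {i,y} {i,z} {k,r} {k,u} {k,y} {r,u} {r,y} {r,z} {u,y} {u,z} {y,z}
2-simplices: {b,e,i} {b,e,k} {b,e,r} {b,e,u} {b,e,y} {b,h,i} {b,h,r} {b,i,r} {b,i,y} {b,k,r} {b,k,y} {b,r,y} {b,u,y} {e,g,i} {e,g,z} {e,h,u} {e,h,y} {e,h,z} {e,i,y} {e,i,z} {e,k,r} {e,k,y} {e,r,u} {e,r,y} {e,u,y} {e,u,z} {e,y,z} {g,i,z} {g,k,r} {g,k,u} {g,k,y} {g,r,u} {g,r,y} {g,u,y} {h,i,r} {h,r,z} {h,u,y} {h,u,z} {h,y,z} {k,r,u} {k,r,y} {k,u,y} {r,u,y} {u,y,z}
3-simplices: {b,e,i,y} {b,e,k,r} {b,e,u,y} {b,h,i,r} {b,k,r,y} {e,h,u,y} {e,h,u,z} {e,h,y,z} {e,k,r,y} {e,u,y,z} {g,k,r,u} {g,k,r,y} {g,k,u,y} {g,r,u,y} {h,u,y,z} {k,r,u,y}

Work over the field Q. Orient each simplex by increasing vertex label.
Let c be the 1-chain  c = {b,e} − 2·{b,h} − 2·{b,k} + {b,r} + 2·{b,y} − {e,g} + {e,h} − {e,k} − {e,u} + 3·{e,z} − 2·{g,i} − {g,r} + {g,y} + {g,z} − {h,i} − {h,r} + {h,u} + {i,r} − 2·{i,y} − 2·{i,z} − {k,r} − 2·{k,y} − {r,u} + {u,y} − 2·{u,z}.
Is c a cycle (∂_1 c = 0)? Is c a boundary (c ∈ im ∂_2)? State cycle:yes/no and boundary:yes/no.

n_0=10 n_1=41 n_2=44 n_3=16  [Q]
∂1: piv[be,bg,bh,bi,bk,br,bu,by,bz] rk=9  ker:eg,eh,ei,ek,er,eu,ey,ez,gi,gk,gr,gu,gy,gz,hi,hr,hu,hy,hz,ir,iu,iy,iz,kr,ku,ky,ru,ry,rz,uy,uz,yz
∂2: piv[bei,bek,ber,beu,bey,bhi,bhr,bir,biy,bkr,bky,bry,buy,egi,egz,ehu,ehy,ehz,eiz,eru,euz,eyz,gkr,gku,gky,gru,hrz] rk=27  ker:eiy,ekr,eky,ery,euy,giz,gry,guy,hir,huy,huz,hyz,kru,kry,kuy,ruy,uyz
∂3: piv[beiy,bekr,beuy,bhir,bkry,ehuy,ehuz,ehyz,ekry,euyz,gkru,gkry,gkuy,gruy] rk=14  ker:huyz,kruy
∂1c = 0
c vs im∂2: reduces to 0 ⇒ boundary

cycle:yes boundary:yes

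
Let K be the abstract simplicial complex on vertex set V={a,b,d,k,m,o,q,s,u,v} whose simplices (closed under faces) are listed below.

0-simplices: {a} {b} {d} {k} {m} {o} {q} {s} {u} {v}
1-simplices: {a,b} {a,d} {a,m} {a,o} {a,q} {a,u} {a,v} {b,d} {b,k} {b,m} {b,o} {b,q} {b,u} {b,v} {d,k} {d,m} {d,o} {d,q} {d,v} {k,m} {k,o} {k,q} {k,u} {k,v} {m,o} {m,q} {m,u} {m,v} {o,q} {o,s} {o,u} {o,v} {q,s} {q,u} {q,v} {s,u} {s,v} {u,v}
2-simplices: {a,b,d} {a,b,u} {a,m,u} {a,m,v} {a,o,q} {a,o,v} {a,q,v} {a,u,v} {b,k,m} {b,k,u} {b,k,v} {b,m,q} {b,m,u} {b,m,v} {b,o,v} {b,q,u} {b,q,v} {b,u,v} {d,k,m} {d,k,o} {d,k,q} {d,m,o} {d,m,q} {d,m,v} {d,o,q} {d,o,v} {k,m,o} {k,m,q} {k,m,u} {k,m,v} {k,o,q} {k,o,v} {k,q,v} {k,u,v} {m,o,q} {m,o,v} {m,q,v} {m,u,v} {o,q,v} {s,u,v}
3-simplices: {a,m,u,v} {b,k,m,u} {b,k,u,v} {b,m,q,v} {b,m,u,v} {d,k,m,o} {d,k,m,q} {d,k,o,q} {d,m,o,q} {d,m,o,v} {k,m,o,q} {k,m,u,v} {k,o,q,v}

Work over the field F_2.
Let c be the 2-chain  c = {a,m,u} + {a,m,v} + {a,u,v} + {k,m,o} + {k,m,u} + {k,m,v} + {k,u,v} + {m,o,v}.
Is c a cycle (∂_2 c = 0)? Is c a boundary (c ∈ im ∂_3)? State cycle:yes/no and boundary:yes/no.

cycle:no boundary:no

n_0=10 n_1=38 n_2=40 n_3=13  [Z2]
∂1: piv[ab,ad,am,ao,aq,au,av,bk,os] rk=9  ker:bd,bm,bo,bq,bu,bv,dk,dm,do,dq,dv,km,ko,kq,ku,kv,mo,mq,mu,mv,oq,ou,ov,qs,qu,qv,su,sv,uv
∂2: piv[abd,abu,amu,amv,aoq,aov,aqv,auv,bkm,bku,bkv,bmq,bmu,bmv,bov,bqu,bqv,dkm,dko,dkq,dmo,dmq,dmv,doq,suv] rk=25  ker:buv,dov,kmo,kmq,kmu,kmv,koq,kov,kqv,kuv,moq,mov,mqv,muv,oqv
∂3: piv[amuv,bkmu,bkuv,bmqv,bmuv,dkmo,dkmq,dkoq,dmoq,dmov,kmuv,koqv] rk=12  ker:kmoq
∂2c = {k,m} + {k,o} + {m,v} + {o,v}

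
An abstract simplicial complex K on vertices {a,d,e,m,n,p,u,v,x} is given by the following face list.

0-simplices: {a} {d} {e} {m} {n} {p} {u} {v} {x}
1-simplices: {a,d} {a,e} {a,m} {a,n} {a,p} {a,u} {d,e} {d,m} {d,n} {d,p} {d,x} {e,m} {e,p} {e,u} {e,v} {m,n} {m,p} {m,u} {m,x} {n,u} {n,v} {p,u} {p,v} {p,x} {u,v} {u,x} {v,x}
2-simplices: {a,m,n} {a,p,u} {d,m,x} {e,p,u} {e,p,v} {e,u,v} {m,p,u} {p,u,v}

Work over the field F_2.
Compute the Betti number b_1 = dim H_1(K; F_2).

b_1=12

n_0=9 n_1=27 n_2=8  [Z2]
∂1: piv[ad,ae,am,an,ap,au,dx,ev] rk=8  ker:de,dm,dn,dp,em,ep,eu,mn,mp,mu,mx,nu,nv,pu,pv,px,uv,ux,vx
∂2: piv[amn,apu,dmx,epu,epv,euv,mpu] rk=7  ker:puv
b_1=(27−8)−7=12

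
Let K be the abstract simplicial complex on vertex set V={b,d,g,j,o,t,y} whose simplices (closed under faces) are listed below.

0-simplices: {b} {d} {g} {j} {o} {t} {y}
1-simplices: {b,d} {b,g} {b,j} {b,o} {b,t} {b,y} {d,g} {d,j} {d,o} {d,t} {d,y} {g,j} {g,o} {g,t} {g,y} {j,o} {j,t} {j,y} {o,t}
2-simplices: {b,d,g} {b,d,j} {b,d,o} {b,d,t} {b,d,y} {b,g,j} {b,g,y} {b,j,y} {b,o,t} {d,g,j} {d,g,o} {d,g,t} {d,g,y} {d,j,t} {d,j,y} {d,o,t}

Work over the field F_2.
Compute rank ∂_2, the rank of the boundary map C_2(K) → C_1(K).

rank∂_2=12

n_0=7 n_1=19 n_2=16  [Z2]
∂1: piv[bd,bg,bj,bo,bt,by] rk=6  ker:dg,dj,do,dt,dy,gj,go,gt,gy,jo,jt,jy,ot
∂2: piv[bdg,bdj,bdo,bdt,bdy,bgj,bgy,bjy,bot,dgo,dgt,djt] rk=12  ker:dgj,dgy,djy,dot
rk∂_2=12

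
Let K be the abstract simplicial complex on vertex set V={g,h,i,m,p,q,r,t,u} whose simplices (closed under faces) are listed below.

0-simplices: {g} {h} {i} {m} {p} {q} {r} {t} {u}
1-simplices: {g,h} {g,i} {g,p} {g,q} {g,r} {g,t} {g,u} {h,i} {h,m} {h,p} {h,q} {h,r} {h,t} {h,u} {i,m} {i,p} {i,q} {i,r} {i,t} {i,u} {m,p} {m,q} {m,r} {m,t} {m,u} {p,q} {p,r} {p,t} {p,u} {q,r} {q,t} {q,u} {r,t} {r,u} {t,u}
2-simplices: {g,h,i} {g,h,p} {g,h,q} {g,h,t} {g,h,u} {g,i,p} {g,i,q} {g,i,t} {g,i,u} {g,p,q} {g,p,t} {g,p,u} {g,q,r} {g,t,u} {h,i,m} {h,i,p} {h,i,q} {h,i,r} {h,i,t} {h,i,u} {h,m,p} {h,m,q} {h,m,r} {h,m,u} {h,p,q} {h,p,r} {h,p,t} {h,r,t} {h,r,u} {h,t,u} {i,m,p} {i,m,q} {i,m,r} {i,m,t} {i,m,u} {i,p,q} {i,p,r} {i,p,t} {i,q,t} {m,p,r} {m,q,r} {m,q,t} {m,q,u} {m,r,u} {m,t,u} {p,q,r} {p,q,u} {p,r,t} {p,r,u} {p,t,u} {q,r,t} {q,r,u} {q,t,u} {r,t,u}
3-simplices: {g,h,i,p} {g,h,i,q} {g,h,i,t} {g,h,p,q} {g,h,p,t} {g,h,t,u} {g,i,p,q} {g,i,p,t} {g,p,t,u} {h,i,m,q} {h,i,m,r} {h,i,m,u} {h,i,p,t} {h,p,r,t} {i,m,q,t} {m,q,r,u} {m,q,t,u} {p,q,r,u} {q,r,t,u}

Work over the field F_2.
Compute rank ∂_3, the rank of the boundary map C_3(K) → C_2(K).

rank∂_3=18

n_0=9 n_1=35 n_2=54 n_3=19  [Z2]
∂1: piv[gh,gi,gp,gq,gr,gt,gu,hm] rk=8  ker:hi,hp,hq,hr,ht,hu,im,ip,iq,ir,it,iu,mp,mq,mr,mt,mu,pq,pr,pt,pu,qr,qt,qu,rt,ru,tu
∂2: piv[ghi,ghp,ghq,ght,ghu,gip,giq,git,giu,gpq,gpt,gpu,gqr,gtu,him,hir,hmp,hmq,hmr,hmu,hpr,hrt,hru,imt,iqt,mqr,mqu] rk=27  ker:hip,hiq,hit,hiu,hpq,hpt,htu,imp,imq,imr,imu,ipq,ipr,ipt,mpr,mqt,mru,mtu,pqr,pqu,prt,pru,ptu,qrt,qru,qtu,rtu
∂3: piv[ghip,ghiq,ghit,ghpq,ghpt,ghtu,gipq,gipt,gptu,himq,himr,himu,hprt,imqt,mqru,mqtu,pqru,qrtu] rk=18  ker:hipt
rk∂_3=18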